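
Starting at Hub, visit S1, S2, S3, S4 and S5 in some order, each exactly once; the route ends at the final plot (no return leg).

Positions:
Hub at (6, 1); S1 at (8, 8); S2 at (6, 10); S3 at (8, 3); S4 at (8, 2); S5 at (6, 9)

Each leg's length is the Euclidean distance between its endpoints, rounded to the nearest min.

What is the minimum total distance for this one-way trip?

Minimum one-way distance = 11 min.

There are 5! = 120 possible orderings.
Hub→S1→S2→S3→S4→S5: 7+3+7+1+7 = 25
Hub→S1→S2→S3→S5→S4: 7+3+7+6+7 = 30
Hub→S1→S2→S4→S3→S5: 7+3+8+1+6 = 25
Hub→S1→S2→S4→S5→S3: 7+3+8+7+6 = 31
Hub→S1→S2→S5→S3→S4: 7+3+1+6+1 = 18
Hub→S1→S2→S5→S4→S3: 7+3+1+7+1 = 19
Hub→S1→S3→S2→S4→S5: 7+5+7+8+7 = 34
Hub→S1→S3→S2→S5→S4: 7+5+7+1+7 = 27
Hub→S1→S3→S4→S2→S5: 7+5+1+8+1 = 22
Hub→S1→S3→S4→S5→S2: 7+5+1+7+1 = 21
Hub→S1→S3→S5→S2→S4: 7+5+6+1+8 = 27
Hub→S1→S3→S5→S4→S2: 7+5+6+7+8 = 33
Hub→S1→S4→S2→S3→S5: 7+6+8+7+6 = 34
Hub→S1→S4→S2→S5→S3: 7+6+8+1+6 = 28
… (106 more)
Hub→S4→S3→S1→S5→S2: 2+1+5+2+1 = 11  ← best
The minimum is 11.
One shortest path: Hub → S4 → S3 → S1 → S5 → S2.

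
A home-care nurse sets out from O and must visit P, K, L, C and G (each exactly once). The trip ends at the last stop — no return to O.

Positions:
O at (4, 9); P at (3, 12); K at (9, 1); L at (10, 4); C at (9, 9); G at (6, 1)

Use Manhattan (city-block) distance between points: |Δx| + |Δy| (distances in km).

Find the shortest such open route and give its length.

There are 5! = 120 possible orderings.
O→P→K→L→C→G: 4+17+4+6+11 = 42
O→P→K→L→G→C: 4+17+4+7+11 = 43
O→P→K→C→L→G: 4+17+8+6+7 = 42
O→P→K→C→G→L: 4+17+8+11+7 = 47
O→P→K→G→L→C: 4+17+3+7+6 = 37
O→P→K→G→C→L: 4+17+3+11+6 = 41
O→P→L→K→C→G: 4+15+4+8+11 = 42
O→P→L→K→G→C: 4+15+4+3+11 = 37
O→P→L→C→K→G: 4+15+6+8+3 = 36
O→P→L→C→G→K: 4+15+6+11+3 = 39
O→P→L→G→K→C: 4+15+7+3+8 = 37
O→P→L→G→C→K: 4+15+7+11+8 = 45
O→P→C→K→L→G: 4+9+8+4+7 = 32
O→P→C→K→G→L: 4+9+8+3+7 = 31
… (106 more)
O→P→C→L→K→G: 4+9+6+4+3 = 26  ← best
The minimum is 26.
One shortest path: O → P → C → L → K → G.

Shortest open route: 26 km.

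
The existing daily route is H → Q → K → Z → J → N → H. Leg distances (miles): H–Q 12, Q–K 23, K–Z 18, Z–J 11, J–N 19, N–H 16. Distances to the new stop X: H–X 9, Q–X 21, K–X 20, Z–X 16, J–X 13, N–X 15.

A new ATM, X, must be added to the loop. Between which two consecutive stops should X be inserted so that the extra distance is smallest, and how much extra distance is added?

Insertion cost between consecutive stops i–j is d(i,X) + d(X,j) − d(i,j):
  between H and Q: 9 + 21 − 12 = 18
  between Q and K: 21 + 20 − 23 = 18
  between K and Z: 20 + 16 − 18 = 18
  between Z and J: 16 + 13 − 11 = 18
  between J and N: 13 + 15 − 19 = 9
  between N and H: 15 + 9 − 16 = 8
Cheapest insertion is between N and H, adding 8.
New total = 99 + 8 = 107.

Adding 8 miles by placing X on the N–H leg.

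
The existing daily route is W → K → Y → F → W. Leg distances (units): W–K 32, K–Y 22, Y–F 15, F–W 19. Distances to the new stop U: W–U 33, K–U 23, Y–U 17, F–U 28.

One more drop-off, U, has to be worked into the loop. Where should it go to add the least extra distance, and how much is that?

Insertion cost between consecutive stops i–j is d(i,U) + d(U,j) − d(i,j):
  between W and K: 33 + 23 − 32 = 24
  between K and Y: 23 + 17 − 22 = 18
  between Y and F: 17 + 28 − 15 = 30
  between F and W: 28 + 33 − 19 = 42
Cheapest insertion is between K and Y, adding 18.
New total = 88 + 18 = 106.

+18 — insert U between K and Y.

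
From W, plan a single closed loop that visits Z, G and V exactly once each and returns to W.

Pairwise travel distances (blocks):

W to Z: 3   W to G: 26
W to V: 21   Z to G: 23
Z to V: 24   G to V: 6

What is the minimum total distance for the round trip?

W - Z - G - V - W: 3+23+6+21 = 53
W - Z - V - G - W: 3+24+6+26 = 59
W - G - Z - V - W: 26+23+24+21 = 94
The minimum is 53.
One optimal route: W → Z → G → V → W (or its reverse).

53 blocks — the shortest possible round trip.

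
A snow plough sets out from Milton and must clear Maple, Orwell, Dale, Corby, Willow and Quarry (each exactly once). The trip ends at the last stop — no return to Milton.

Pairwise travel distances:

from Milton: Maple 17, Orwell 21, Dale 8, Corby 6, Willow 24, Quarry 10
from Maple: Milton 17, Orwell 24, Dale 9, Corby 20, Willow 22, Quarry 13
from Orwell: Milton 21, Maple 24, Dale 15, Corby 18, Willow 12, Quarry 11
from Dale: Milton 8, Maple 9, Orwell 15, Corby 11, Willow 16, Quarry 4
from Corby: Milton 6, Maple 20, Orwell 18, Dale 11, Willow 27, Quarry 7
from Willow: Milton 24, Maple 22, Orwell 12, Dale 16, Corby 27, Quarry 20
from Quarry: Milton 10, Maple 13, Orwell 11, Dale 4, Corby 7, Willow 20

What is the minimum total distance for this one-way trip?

Minimum one-way distance = 60.

There are 6! = 720 possible orderings.
Milton→Maple→Orwell→Dale→Corby→Willow→Quarry: 17+24+15+11+27+20 = 114
Milton→Maple→Orwell→Dale→Corby→Quarry→Willow: 17+24+15+11+7+20 = 94
Milton→Maple→Orwell→Dale→Willow→Corby→Quarry: 17+24+15+16+27+7 = 106
Milton→Maple→Orwell→Dale→Willow→Quarry→Corby: 17+24+15+16+20+7 = 99
Milton→Maple→Orwell→Dale→Quarry→Corby→Willow: 17+24+15+4+7+27 = 94
Milton→Maple→Orwell→Dale→Quarry→Willow→Corby: 17+24+15+4+20+27 = 107
Milton→Maple→Orwell→Corby→Dale→Willow→Quarry: 17+24+18+11+16+20 = 106
Milton→Maple→Orwell→Corby→Dale→Quarry→Willow: 17+24+18+11+4+20 = 94
… (712 more)
Milton→Corby→Quarry→Dale→Maple→Willow→Orwell: 6+7+4+9+22+12 = 60  ← best
The minimum is 60.
One shortest path: Milton → Corby → Quarry → Dale → Maple → Willow → Orwell.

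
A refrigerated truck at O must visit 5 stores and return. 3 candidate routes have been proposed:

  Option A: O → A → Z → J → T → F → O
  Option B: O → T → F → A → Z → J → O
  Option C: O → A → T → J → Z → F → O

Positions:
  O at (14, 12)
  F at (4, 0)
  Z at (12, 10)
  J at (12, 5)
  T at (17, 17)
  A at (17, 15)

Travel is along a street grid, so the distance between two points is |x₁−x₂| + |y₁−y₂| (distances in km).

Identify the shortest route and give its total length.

Option A: 6 + 10 + 5 + 17 + 30 + 22 = 90
Option B: 8 + 30 + 28 + 10 + 5 + 9 = 90
Option C: 6 + 2 + 17 + 5 + 18 + 22 = 70

70 km — Option C is the shortest.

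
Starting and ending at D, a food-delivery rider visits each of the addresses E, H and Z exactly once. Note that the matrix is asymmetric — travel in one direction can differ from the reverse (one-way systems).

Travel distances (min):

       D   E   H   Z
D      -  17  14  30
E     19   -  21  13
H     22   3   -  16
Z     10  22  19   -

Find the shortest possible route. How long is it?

D→E→H→Z→D: 17+21+16+10 = 64
D→E→Z→H→D: 17+13+19+22 = 71
D→H→E→Z→D: 14+3+13+10 = 40
D→H→Z→E→D: 14+16+22+19 = 71
D→Z→E→H→D: 30+22+21+22 = 95
D→Z→H→E→D: 30+19+3+19 = 71
The minimum is 40.
One optimal route: D → H → E → Z → D.

Minimum total distance: 40 min.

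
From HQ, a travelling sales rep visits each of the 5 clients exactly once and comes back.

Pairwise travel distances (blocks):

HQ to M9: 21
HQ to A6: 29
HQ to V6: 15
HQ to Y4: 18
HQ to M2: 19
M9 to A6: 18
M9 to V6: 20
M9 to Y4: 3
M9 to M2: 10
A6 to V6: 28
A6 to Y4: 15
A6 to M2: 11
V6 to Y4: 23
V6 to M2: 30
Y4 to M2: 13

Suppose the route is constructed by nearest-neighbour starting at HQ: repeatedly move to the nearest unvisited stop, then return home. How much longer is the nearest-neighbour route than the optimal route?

HQ: V6=15, Y4=18, M2=19, M9=21, A6=29 ⇒ V6
V6: M9=20, Y4=23, A6=28, M2=30 ⇒ M9
M9: Y4=3, M2=10, A6=18 ⇒ Y4
Y4: M2=13, A6=15 ⇒ M2
M2: A6=11 ⇒ A6
NN route HQ → V6 → M9 → Y4 → M2 → A6 → HQ costs 91.
Optimal: HQ → V6 → M9 → Y4 → A6 → M2 → HQ costs 83 (by enumerating all 60 distinct tours).
Excess = 91 − 83 = 8.

8 blocks longer than the optimal tour.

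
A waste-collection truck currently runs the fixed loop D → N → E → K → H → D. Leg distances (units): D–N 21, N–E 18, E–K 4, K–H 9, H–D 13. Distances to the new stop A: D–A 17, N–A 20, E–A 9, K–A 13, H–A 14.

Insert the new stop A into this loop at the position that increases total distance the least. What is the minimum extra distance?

Insertion cost between consecutive stops i–j is d(i,A) + d(A,j) − d(i,j):
  between D and N: 17 + 20 − 21 = 16
  between N and E: 20 + 9 − 18 = 11
  between E and K: 9 + 13 − 4 = 18
  between K and H: 13 + 14 − 9 = 18
  between H and D: 14 + 17 − 13 = 18
Cheapest insertion is between N and E, adding 11.
New total = 65 + 11 = 76.

Adding 11 by placing A on the N–E leg.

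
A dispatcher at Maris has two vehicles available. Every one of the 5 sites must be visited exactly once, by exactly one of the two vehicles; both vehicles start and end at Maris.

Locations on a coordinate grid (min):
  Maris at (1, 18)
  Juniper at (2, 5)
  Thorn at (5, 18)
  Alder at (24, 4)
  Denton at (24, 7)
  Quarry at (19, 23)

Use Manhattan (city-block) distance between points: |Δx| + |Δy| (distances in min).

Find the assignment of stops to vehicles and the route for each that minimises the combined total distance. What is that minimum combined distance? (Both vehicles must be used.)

Minimum combined distance: 92 min.

There are 2^4 − 1 = 15 ways to divide the 5 stops into two non-empty groups. For each, the best each vehicle can do is its own shortest tour through its group:
  {Juniper} + {Thorn, Alder, Denton, Quarry}: 28 + 84 = 112
  {Thorn} + {Juniper, Alder, Denton, Quarry}: 8 + 84 = 92
  {Juniper, Thorn} + {Alder, Denton, Quarry}: 34 + 84 = 118
  {Alder} + {Juniper, Thorn, Denton, Quarry}: 74 + 82 = 156
  {Juniper, Alder} + {Thorn, Denton, Quarry}: 74 + 78 = 152
  {Thorn, Alder} + {Juniper, Denton, Quarry}: 74 + 82 = 156
  … (15 splits in total)
Best: vehicle 1 Maris → Thorn → Maris = 8; vehicle 2 Maris → Juniper → Alder → Denton → Quarry → Maris = 84; combined 92.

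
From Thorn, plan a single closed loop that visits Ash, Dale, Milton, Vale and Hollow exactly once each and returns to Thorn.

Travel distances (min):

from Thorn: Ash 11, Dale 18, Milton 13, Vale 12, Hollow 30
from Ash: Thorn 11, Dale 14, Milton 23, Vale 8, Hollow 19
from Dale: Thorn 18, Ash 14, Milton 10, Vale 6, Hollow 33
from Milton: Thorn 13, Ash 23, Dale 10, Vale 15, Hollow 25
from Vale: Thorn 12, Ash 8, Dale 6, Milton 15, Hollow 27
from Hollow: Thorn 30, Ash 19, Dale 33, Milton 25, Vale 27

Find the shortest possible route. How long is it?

There are 60 distinct closed tours to check (reversals are equivalent).
Thorn-Ash-Dale-Milton-Vale-Hollow-Thorn: 11+14+10+15+27+30 = 107
Thorn-Ash-Dale-Milton-Hollow-Vale-Thorn: 11+14+10+25+27+12 = 99
Thorn-Ash-Dale-Vale-Milton-Hollow-Thorn: 11+14+6+15+25+30 = 101
Thorn-Ash-Dale-Vale-Hollow-Milton-Thorn: 11+14+6+27+25+13 = 96
Thorn-Ash-Dale-Hollow-Milton-Vale-Thorn: 11+14+33+25+15+12 = 110
Thorn-Ash-Dale-Hollow-Vale-Milton-Thorn: 11+14+33+27+15+13 = 113
Thorn-Ash-Milton-Dale-Vale-Hollow-Thorn: 11+23+10+6+27+30 = 107
Thorn-Ash-Milton-Dale-Hollow-Vale-Thorn: 11+23+10+33+27+12 = 116
Thorn-Ash-Milton-Vale-Dale-Hollow-Thorn: 11+23+15+6+33+30 = 118
Thorn-Ash-Milton-Vale-Hollow-Dale-Thorn: 11+23+15+27+33+18 = 127
Thorn-Ash-Milton-Hollow-Dale-Vale-Thorn: 11+23+25+33+6+12 = 110
Thorn-Ash-Milton-Hollow-Vale-Dale-Thorn: 11+23+25+27+6+18 = 110
Thorn-Ash-Vale-Dale-Milton-Hollow-Thorn: 11+8+6+10+25+30 = 90
Thorn-Ash-Vale-Dale-Hollow-Milton-Thorn: 11+8+6+33+25+13 = 96
… (46 more)
Thorn-Ash-Hollow-Milton-Dale-Vale-Thorn: 11+19+25+10+6+12 = 83  ← best
The minimum is 83.
One optimal route: Thorn → Ash → Hollow → Milton → Dale → Vale → Thorn (or its reverse).

83 min — the shortest possible round trip.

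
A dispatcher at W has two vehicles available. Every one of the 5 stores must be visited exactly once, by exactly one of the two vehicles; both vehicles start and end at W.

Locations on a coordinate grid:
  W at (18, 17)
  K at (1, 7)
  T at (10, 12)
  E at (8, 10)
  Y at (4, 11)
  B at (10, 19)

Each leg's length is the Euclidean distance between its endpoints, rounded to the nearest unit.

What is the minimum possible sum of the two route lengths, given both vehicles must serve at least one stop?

There are 2^4 − 1 = 15 ways to divide the 5 stops into two non-empty groups. For each, the best each vehicle can do is its own shortest tour through its group:
  {K} + {T, E, Y, B}: 40 + 34 = 74
  {T} + {K, E, Y, B}: 18 + 43 = 61
  {K, T} + {E, Y, B}: 39 + 34 = 73
  {E} + {K, T, Y, B}: 24 + 42 = 66
  {K, E} + {T, Y, B}: 40 + 33 = 73
  {T, E} + {K, Y, B}: 24 + 43 = 67
  … (15 splits in total)
  {K, T, E, Y} + {B}: 40 + 16 = 56  ← best
Best: vehicle 1 W → T → K → Y → E → W = 40; vehicle 2 W → B → W = 16; combined 56.

Minimum combined distance: 56.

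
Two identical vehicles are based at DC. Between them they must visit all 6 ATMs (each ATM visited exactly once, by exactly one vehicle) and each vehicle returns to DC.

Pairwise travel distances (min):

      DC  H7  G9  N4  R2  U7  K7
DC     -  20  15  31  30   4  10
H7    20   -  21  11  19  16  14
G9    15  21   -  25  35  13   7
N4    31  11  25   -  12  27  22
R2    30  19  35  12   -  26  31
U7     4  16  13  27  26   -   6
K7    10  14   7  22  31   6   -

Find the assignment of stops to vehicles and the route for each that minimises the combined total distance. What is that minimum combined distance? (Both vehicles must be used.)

There are 2^5 − 1 = 31 ways to divide the 6 stops into two non-empty groups. For each, the best each vehicle can do is its own shortest tour through its group:
  {H7} + {G9, N4, R2, U7, K7}: 40 + 84 = 124
  {G9} + {H7, N4, R2, U7, K7}: 30 + 77 = 107
  {H7, G9} + {N4, R2, U7, K7}: 56 + 74 = 130
  {N4} + {H7, G9, R2, U7, K7}: 62 + 85 = 147
  {H7, N4} + {G9, R2, U7, K7}: 62 + 82 = 144
  {G9, N4} + {H7, R2, U7, K7}: 71 + 73 = 144
  … (31 splits in total)
  {U7} + {H7, G9, N4, R2, K7}: 8 + 89 = 97  ← best
Best: vehicle 1 DC → U7 → DC = 8; vehicle 2 DC → G9 → K7 → H7 → N4 → R2 → DC = 89; combined 97.

97 min — the smallest possible combined total.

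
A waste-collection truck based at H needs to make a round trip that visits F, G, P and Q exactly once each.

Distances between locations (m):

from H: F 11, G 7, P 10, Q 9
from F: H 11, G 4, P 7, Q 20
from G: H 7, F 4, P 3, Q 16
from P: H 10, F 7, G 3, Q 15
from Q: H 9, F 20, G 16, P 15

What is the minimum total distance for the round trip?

H-F-G-P-Q-H: 11+4+3+15+9 = 42
H-F-G-Q-P-H: 11+4+16+15+10 = 56
H-F-P-G-Q-H: 11+7+3+16+9 = 46
H-F-P-Q-G-H: 11+7+15+16+7 = 56
H-F-Q-G-P-H: 11+20+16+3+10 = 60
H-F-Q-P-G-H: 11+20+15+3+7 = 56
H-G-F-P-Q-H: 7+4+7+15+9 = 42
H-G-F-Q-P-H: 7+4+20+15+10 = 56
H-G-P-F-Q-H: 7+3+7+20+9 = 46
H-G-Q-F-P-H: 7+16+20+7+10 = 60
H-P-F-G-Q-H: 10+7+4+16+9 = 46
H-P-G-F-Q-H: 10+3+4+20+9 = 46
The minimum is 42.
One optimal route: H → F → G → P → Q → H (or its reverse).

Shortest round trip = 42 m.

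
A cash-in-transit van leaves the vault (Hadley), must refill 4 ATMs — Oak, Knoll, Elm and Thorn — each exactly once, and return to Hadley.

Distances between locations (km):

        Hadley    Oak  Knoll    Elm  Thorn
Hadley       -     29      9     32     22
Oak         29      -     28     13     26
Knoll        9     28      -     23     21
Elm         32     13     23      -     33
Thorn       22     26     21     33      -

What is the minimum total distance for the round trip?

With 4 stops there are 4!/2 = 12 distinct round trips (a route and its reverse cost the same).
Hadley → Oak → Knoll → Elm → Thorn → Hadley: 29+28+23+33+22 = 135
Hadley → Oak → Knoll → Thorn → Elm → Hadley: 29+28+21+33+32 = 143
Hadley → Oak → Elm → Knoll → Thorn → Hadley: 29+13+23+21+22 = 108
Hadley → Oak → Elm → Thorn → Knoll → Hadley: 29+13+33+21+9 = 105
Hadley → Oak → Thorn → Knoll → Elm → Hadley: 29+26+21+23+32 = 131
Hadley → Oak → Thorn → Elm → Knoll → Hadley: 29+26+33+23+9 = 120
Hadley → Knoll → Oak → Elm → Thorn → Hadley: 9+28+13+33+22 = 105
Hadley → Knoll → Oak → Thorn → Elm → Hadley: 9+28+26+33+32 = 128
Hadley → Knoll → Elm → Oak → Thorn → Hadley: 9+23+13+26+22 = 93
Hadley → Knoll → Thorn → Oak → Elm → Hadley: 9+21+26+13+32 = 101
Hadley → Elm → Oak → Knoll → Thorn → Hadley: 32+13+28+21+22 = 116
Hadley → Elm → Knoll → Oak → Thorn → Hadley: 32+23+28+26+22 = 131
The minimum is 93.
One optimal route: Hadley → Knoll → Elm → Oak → Thorn → Hadley (or its reverse).

93 km — the shortest possible round trip.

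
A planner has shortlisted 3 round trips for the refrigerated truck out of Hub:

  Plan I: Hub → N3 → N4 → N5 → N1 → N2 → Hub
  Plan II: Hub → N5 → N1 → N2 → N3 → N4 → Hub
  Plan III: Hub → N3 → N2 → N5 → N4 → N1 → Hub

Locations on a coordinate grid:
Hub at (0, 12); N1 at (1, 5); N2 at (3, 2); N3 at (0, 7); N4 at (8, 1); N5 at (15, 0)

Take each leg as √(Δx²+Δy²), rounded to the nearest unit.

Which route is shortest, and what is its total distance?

Shortest is Plan III, total 45.

Plan I: 5 + 10 + 7 + 15 + 4 + 10 = 51
Plan II: 19 + 15 + 4 + 6 + 10 + 14 = 68
Plan III: 5 + 6 + 12 + 7 + 8 + 7 = 45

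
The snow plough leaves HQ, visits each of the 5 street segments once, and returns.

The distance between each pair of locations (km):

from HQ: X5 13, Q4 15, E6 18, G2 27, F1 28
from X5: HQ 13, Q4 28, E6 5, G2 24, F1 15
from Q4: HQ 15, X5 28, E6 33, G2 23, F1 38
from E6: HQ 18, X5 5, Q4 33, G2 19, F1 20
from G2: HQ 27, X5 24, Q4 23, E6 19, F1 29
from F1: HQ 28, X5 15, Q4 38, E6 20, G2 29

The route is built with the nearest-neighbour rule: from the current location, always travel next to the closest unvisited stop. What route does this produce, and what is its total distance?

126 km along HQ → X5 → E6 → G2 → Q4 → F1 → HQ.

At HQ the remaining stops are X5 13, Q4 15, E6 18, G2 27, F1 28; go to X5.
At X5 the remaining stops are E6 5, F1 15, G2 24, Q4 28; go to E6.
At E6 the remaining stops are G2 19, F1 20, Q4 33; go to G2.
At G2 the remaining stops are Q4 23, F1 29; go to Q4.
At Q4 the remaining stops are F1 38; go to F1.
Return F1→HQ: 28.
Total = 13 + 5 + 19 + 23 + 38 + 28 = 126.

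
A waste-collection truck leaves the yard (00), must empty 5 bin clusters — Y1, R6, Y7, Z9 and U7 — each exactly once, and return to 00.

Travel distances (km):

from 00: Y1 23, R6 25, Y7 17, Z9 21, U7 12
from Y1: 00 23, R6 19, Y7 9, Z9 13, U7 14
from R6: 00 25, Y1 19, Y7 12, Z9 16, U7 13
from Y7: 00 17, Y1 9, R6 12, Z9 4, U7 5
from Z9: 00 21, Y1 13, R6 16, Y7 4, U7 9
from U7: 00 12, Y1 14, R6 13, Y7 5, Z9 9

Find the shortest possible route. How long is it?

There are 60 distinct closed tours to check (reversals are equivalent).
00 → Y1 → R6 → Y7 → Z9 → U7 → 00: 23+19+12+4+9+12 = 79
00 → Y1 → R6 → Y7 → U7 → Z9 → 00: 23+19+12+5+9+21 = 89
00 → Y1 → R6 → Z9 → Y7 → U7 → 00: 23+19+16+4+5+12 = 79
00 → Y1 → R6 → Z9 → U7 → Y7 → 00: 23+19+16+9+5+17 = 89
00 → Y1 → R6 → U7 → Y7 → Z9 → 00: 23+19+13+5+4+21 = 85
00 → Y1 → R6 → U7 → Z9 → Y7 → 00: 23+19+13+9+4+17 = 85
00 → Y1 → Y7 → R6 → Z9 → U7 → 00: 23+9+12+16+9+12 = 81
00 → Y1 → Y7 → R6 → U7 → Z9 → 00: 23+9+12+13+9+21 = 87
00 → Y1 → Y7 → Z9 → R6 → U7 → 00: 23+9+4+16+13+12 = 77
00 → Y1 → Y7 → Z9 → U7 → R6 → 00: 23+9+4+9+13+25 = 83
00 → Y1 → Y7 → U7 → R6 → Z9 → 00: 23+9+5+13+16+21 = 87
00 → Y1 → Y7 → U7 → Z9 → R6 → 00: 23+9+5+9+16+25 = 87
00 → Y1 → Z9 → R6 → Y7 → U7 → 00: 23+13+16+12+5+12 = 81
00 → Y1 → Z9 → R6 → U7 → Y7 → 00: 23+13+16+13+5+17 = 87
… (46 more)
The minimum is 77.
One optimal route: 00 → Y1 → Y7 → Z9 → R6 → U7 → 00 (or its reverse).

77 km — the shortest possible round trip.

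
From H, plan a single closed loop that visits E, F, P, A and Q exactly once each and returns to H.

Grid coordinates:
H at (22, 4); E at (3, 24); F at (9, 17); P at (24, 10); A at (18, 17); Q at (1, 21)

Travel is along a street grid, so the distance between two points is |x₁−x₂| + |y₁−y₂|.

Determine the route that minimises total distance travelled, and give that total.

H→E→F→P→A→Q→H: 39+13+22+13+21+38 = 146
H→E→F→P→Q→A→H: 39+13+22+34+21+17 = 146
H→E→F→A→P→Q→H: 39+13+9+13+34+38 = 146
H→E→F→A→Q→P→H: 39+13+9+21+34+8 = 124
H→E→F→Q→P→A→H: 39+13+12+34+13+17 = 128
H→E→F→Q→A→P→H: 39+13+12+21+13+8 = 106
H→E→P→F→A→Q→H: 39+35+22+9+21+38 = 164
H→E→P→F→Q→A→H: 39+35+22+12+21+17 = 146
H→E→P→A→F→Q→H: 39+35+13+9+12+38 = 146
H→E→P→A→Q→F→H: 39+35+13+21+12+26 = 146
H→E→P→Q→F→A→H: 39+35+34+12+9+17 = 146
H→E→P→Q→A→F→H: 39+35+34+21+9+26 = 164
H→E→A→F→P→Q→H: 39+22+9+22+34+38 = 164
H→E→A→F→Q→P→H: 39+22+9+12+34+8 = 124
… (46 more)
H→E→Q→F→A→P→H: 39+5+12+9+13+8 = 86  ← best
The minimum is 86.
One optimal route: H → E → Q → F → A → P → H (or its reverse).

86 — the shortest possible round trip.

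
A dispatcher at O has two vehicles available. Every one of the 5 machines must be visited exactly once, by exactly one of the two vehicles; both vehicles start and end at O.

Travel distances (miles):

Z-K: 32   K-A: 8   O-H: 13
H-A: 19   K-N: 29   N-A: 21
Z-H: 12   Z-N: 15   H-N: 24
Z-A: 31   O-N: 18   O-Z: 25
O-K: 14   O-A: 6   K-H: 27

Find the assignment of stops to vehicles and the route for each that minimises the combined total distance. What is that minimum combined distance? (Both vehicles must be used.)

Minimum combined distance: 86 miles.

There are 2^4 − 1 = 15 ways to divide the 5 stops into two non-empty groups. For each, the best each vehicle can do is its own shortest tour through its group:
  {Z} + {K, H, N, A}: 50 + 80 = 130
  {K} + {Z, H, N, A}: 28 + 67 = 95
  {Z, K} + {H, N, A}: 71 + 64 = 135
  {H} + {Z, K, N, A}: 26 + 79 = 105
  {Z, H} + {K, N, A}: 50 + 61 = 111
  {K, H} + {Z, N, A}: 54 + 67 = 121
  … (15 splits in total)
  {Z, H, N} + {K, A}: 58 + 28 = 86  ← best
Best: vehicle 1 O → H → Z → N → O = 58; vehicle 2 O → K → A → O = 28; combined 86.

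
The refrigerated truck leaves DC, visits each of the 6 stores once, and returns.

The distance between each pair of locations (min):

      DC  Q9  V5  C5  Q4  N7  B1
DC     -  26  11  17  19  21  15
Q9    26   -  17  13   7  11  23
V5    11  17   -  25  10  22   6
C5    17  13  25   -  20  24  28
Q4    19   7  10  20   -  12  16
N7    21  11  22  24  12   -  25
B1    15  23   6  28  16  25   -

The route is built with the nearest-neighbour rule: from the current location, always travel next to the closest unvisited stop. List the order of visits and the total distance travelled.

At DC the remaining stops are V5 11, B1 15, C5 17, Q4 19, N7 21, Q9 26; go to V5.
At V5 the remaining stops are B1 6, Q4 10, Q9 17, N7 22, C5 25; go to B1.
At B1 the remaining stops are Q4 16, Q9 23, N7 25, C5 28; go to Q4.
At Q4 the remaining stops are Q9 7, N7 12, C5 20; go to Q9.
At Q9 the remaining stops are N7 11, C5 13; go to N7.
At N7 the remaining stops are C5 24; go to C5.
Return C5→DC: 17.
Total = 11 + 6 + 16 + 7 + 11 + 24 + 17 = 92.

Total distance 92 min via the nearest-neighbour route DC → V5 → B1 → Q4 → Q9 → N7 → C5 → DC.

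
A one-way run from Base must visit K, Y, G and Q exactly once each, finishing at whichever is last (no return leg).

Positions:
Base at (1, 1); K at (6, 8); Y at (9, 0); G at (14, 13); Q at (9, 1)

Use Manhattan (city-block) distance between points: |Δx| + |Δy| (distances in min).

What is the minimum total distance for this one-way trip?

There are 4! = 24 possible orderings.
Base - K - Y - G - Q: 12+11+18+17 = 58
Base - K - Y - Q - G: 12+11+1+17 = 41
Base - K - G - Y - Q: 12+13+18+1 = 44
Base - K - G - Q - Y: 12+13+17+1 = 43
Base - K - Q - Y - G: 12+10+1+18 = 41
Base - K - Q - G - Y: 12+10+17+18 = 57
Base - Y - K - G - Q: 9+11+13+17 = 50
Base - Y - K - Q - G: 9+11+10+17 = 47
Base - Y - G - K - Q: 9+18+13+10 = 50
Base - Y - G - Q - K: 9+18+17+10 = 54
Base - Y - Q - K - G: 9+1+10+13 = 33
Base - Y - Q - G - K: 9+1+17+13 = 40
Base - G - K - Y - Q: 25+13+11+1 = 50
Base - G - K - Q - Y: 25+13+10+1 = 49
… (10 more)
The minimum is 33.
One shortest path: Base → Y → Q → K → G.

33 min — the minimum one-way total.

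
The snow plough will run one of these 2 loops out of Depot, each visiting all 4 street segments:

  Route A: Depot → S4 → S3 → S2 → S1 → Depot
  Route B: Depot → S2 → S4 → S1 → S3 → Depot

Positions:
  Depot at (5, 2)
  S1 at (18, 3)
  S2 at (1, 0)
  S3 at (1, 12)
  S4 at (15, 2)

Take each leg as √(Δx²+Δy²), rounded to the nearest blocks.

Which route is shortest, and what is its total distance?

51 blocks — Route B is the shortest.

Route A: 10 + 17 + 12 + 17 + 13 = 69
Route B: 4 + 14 + 3 + 19 + 11 = 51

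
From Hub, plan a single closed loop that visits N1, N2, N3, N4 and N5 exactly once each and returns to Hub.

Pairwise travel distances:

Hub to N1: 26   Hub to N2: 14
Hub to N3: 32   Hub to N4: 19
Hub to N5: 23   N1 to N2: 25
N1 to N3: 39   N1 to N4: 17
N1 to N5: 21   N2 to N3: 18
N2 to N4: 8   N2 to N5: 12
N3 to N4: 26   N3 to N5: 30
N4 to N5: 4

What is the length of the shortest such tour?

109 — the shortest possible round trip.

Hub-N1-N2-N3-N4-N5-Hub: 26+25+18+26+4+23 = 122
Hub-N1-N2-N3-N5-N4-Hub: 26+25+18+30+4+19 = 122
Hub-N1-N2-N4-N3-N5-Hub: 26+25+8+26+30+23 = 138
Hub-N1-N2-N4-N5-N3-Hub: 26+25+8+4+30+32 = 125
Hub-N1-N2-N5-N3-N4-Hub: 26+25+12+30+26+19 = 138
Hub-N1-N2-N5-N4-N3-Hub: 26+25+12+4+26+32 = 125
Hub-N1-N3-N2-N4-N5-Hub: 26+39+18+8+4+23 = 118
Hub-N1-N3-N2-N5-N4-Hub: 26+39+18+12+4+19 = 118
Hub-N1-N3-N4-N2-N5-Hub: 26+39+26+8+12+23 = 134
Hub-N1-N3-N4-N5-N2-Hub: 26+39+26+4+12+14 = 121
Hub-N1-N3-N5-N2-N4-Hub: 26+39+30+12+8+19 = 134
Hub-N1-N3-N5-N4-N2-Hub: 26+39+30+4+8+14 = 121
Hub-N1-N4-N2-N3-N5-Hub: 26+17+8+18+30+23 = 122
Hub-N1-N4-N2-N5-N3-Hub: 26+17+8+12+30+32 = 125
… (46 more)
Hub-N1-N4-N5-N2-N3-Hub: 26+17+4+12+18+32 = 109  ← best
The minimum is 109.
One optimal route: Hub → N1 → N4 → N5 → N2 → N3 → Hub (or its reverse).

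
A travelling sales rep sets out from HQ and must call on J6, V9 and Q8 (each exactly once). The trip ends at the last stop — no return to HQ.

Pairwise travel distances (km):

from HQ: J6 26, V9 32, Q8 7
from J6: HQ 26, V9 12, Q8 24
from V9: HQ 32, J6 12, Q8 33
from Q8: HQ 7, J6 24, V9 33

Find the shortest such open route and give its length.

43 km — the minimum one-way total.

There are 3! = 6 possible orderings.
HQ→J6→V9→Q8: 26+12+33 = 71
HQ→J6→Q8→V9: 26+24+33 = 83
HQ→V9→J6→Q8: 32+12+24 = 68
HQ→V9→Q8→J6: 32+33+24 = 89
HQ→Q8→J6→V9: 7+24+12 = 43
HQ→Q8→V9→J6: 7+33+12 = 52
The minimum is 43.
One shortest path: HQ → Q8 → J6 → V9.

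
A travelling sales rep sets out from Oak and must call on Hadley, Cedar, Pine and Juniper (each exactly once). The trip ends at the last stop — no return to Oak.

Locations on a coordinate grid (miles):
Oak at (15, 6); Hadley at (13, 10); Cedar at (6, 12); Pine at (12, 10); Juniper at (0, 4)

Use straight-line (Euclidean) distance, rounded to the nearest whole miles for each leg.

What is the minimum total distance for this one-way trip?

There are 4! = 24 possible orderings.
Oak→Hadley→Cedar→Pine→Juniper: 4+7+6+13 = 30
Oak→Hadley→Cedar→Juniper→Pine: 4+7+10+13 = 34
Oak→Hadley→Pine→Cedar→Juniper: 4+1+6+10 = 21
Oak→Hadley→Pine→Juniper→Cedar: 4+1+13+10 = 28
Oak→Hadley→Juniper→Cedar→Pine: 4+14+10+6 = 34
Oak→Hadley→Juniper→Pine→Cedar: 4+14+13+6 = 37
Oak→Cedar→Hadley→Pine→Juniper: 11+7+1+13 = 32
Oak→Cedar→Hadley→Juniper→Pine: 11+7+14+13 = 45
Oak→Cedar→Pine→Hadley→Juniper: 11+6+1+14 = 32
Oak→Cedar→Pine→Juniper→Hadley: 11+6+13+14 = 44
Oak→Cedar→Juniper→Hadley→Pine: 11+10+14+1 = 36
Oak→Cedar→Juniper→Pine→Hadley: 11+10+13+1 = 35
Oak→Pine→Hadley→Cedar→Juniper: 5+1+7+10 = 23
Oak→Pine→Hadley→Juniper→Cedar: 5+1+14+10 = 30
… (10 more)
The minimum is 21.
One shortest path: Oak → Hadley → Pine → Cedar → Juniper.

Minimum one-way distance = 21 miles.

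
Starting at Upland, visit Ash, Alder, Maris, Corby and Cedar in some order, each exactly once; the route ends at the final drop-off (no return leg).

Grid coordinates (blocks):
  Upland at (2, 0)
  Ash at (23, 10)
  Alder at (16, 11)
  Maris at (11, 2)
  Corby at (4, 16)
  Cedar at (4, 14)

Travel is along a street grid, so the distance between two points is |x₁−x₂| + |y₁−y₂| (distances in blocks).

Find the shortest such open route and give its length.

There are 5! = 120 possible orderings.
Upland→Ash→Alder→Maris→Corby→Cedar: 31+8+14+21+2 = 76
Upland→Ash→Alder→Maris→Cedar→Corby: 31+8+14+19+2 = 74
Upland→Ash→Alder→Corby→Maris→Cedar: 31+8+17+21+19 = 96
Upland→Ash→Alder→Corby→Cedar→Maris: 31+8+17+2+19 = 77
Upland→Ash→Alder→Cedar→Maris→Corby: 31+8+15+19+21 = 94
Upland→Ash→Alder→Cedar→Corby→Maris: 31+8+15+2+21 = 77
Upland→Ash→Maris→Alder→Corby→Cedar: 31+20+14+17+2 = 84
Upland→Ash→Maris→Alder→Cedar→Corby: 31+20+14+15+2 = 82
Upland→Ash→Maris→Corby→Alder→Cedar: 31+20+21+17+15 = 104
Upland→Ash→Maris→Corby→Cedar→Alder: 31+20+21+2+15 = 89
Upland→Ash→Maris→Cedar→Alder→Corby: 31+20+19+15+17 = 102
Upland→Ash→Maris→Cedar→Corby→Alder: 31+20+19+2+17 = 89
Upland→Ash→Corby→Alder→Maris→Cedar: 31+25+17+14+19 = 106
Upland→Ash→Corby→Alder→Cedar→Maris: 31+25+17+15+19 = 107
… (106 more)
Upland→Maris→Ash→Alder→Cedar→Corby: 11+20+8+15+2 = 56  ← best
The minimum is 56.
One shortest path: Upland → Maris → Ash → Alder → Cedar → Corby.

Shortest open route: 56 blocks.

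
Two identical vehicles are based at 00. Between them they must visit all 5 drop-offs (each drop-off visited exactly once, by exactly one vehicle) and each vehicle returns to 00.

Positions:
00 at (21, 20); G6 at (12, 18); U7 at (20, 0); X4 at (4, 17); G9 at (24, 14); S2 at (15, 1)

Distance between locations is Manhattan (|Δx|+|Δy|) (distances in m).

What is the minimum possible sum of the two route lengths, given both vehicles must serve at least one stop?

There are 2^4 − 1 = 15 ways to divide the 5 stops into two non-empty groups. For each, the best each vehicle can do is its own shortest tour through its group:
  {G6} + {U7, X4, G9, S2}: 22 + 80 = 102
  {U7} + {G6, X4, G9, S2}: 42 + 78 = 120
  {G6, U7} + {X4, G9, S2}: 58 + 78 = 136
  {X4} + {G6, U7, G9, S2}: 40 + 64 = 104
  {G6, X4} + {U7, G9, S2}: 40 + 58 = 98
  {U7, X4} + {G6, G9, S2}: 74 + 62 = 136
  … (15 splits in total)
  {G9} + {G6, U7, X4, S2}: 18 + 74 = 92  ← best
Best: vehicle 1 00 → G9 → 00 = 18; vehicle 2 00 → G6 → X4 → S2 → U7 → 00 = 74; combined 92.

92 m — the smallest possible combined total.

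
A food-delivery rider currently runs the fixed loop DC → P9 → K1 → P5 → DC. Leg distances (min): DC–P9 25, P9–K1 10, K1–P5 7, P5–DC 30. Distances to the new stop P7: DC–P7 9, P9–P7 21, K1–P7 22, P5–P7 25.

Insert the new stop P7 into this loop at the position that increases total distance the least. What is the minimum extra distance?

+4 min — insert P7 between P5 and DC.

Insertion cost between consecutive stops i–j is d(i,P7) + d(P7,j) − d(i,j):
  between DC and P9: 9 + 21 − 25 = 5
  between P9 and K1: 21 + 22 − 10 = 33
  between K1 and P5: 22 + 25 − 7 = 40
  between P5 and DC: 25 + 9 − 30 = 4
Cheapest insertion is between P5 and DC, adding 4.
New total = 72 + 4 = 76.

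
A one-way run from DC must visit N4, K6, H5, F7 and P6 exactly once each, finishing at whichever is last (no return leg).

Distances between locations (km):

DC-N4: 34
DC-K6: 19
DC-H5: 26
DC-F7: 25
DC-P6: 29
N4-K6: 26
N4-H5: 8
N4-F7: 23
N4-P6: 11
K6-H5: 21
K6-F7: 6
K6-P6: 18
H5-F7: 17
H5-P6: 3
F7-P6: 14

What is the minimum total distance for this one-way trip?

There are 5! = 120 possible orderings.
DC → N4 → K6 → H5 → F7 → P6: 34+26+21+17+14 = 112
DC → N4 → K6 → H5 → P6 → F7: 34+26+21+3+14 = 98
DC → N4 → K6 → F7 → H5 → P6: 34+26+6+17+3 = 86
DC → N4 → K6 → F7 → P6 → H5: 34+26+6+14+3 = 83
DC → N4 → K6 → P6 → H5 → F7: 34+26+18+3+17 = 98
DC → N4 → K6 → P6 → F7 → H5: 34+26+18+14+17 = 109
DC → N4 → H5 → K6 → F7 → P6: 34+8+21+6+14 = 83
DC → N4 → H5 → K6 → P6 → F7: 34+8+21+18+14 = 95
DC → N4 → H5 → F7 → K6 → P6: 34+8+17+6+18 = 83
DC → N4 → H5 → F7 → P6 → K6: 34+8+17+14+18 = 91
DC → N4 → H5 → P6 → K6 → F7: 34+8+3+18+6 = 69
DC → N4 → H5 → P6 → F7 → K6: 34+8+3+14+6 = 65
DC → N4 → F7 → K6 → H5 → P6: 34+23+6+21+3 = 87
DC → N4 → F7 → K6 → P6 → H5: 34+23+6+18+3 = 84
… (106 more)
DC → K6 → F7 → P6 → H5 → N4: 19+6+14+3+8 = 50  ← best
The minimum is 50.
One shortest path: DC → K6 → F7 → P6 → H5 → N4.

Shortest open route: 50 km.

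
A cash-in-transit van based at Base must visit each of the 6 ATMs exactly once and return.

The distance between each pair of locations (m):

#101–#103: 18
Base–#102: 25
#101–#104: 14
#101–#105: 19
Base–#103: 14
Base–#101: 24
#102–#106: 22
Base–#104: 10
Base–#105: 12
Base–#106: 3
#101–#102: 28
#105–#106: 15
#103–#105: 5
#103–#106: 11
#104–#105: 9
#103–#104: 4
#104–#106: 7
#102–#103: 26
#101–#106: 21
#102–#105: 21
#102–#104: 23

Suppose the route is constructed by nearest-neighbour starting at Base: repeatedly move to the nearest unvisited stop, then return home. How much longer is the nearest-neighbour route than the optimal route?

From Base: #106=3, #104=10, #105=12, #103=14, #101=24, #102=25 → choose #106 (3).
From #106: #104=7, #103=11, #105=15, #101=21, #102=22 → choose #104 (7).
From #104: #103=4, #105=9, #101=14, #102=23 → choose #103 (4).
From #103: #105=5, #101=18, #102=26 → choose #105 (5).
From #105: #101=19, #102=21 → choose #101 (19).
From #101: #102=28 → choose #102 (28).
NN route Base → #106 → #104 → #103 → #105 → #101 → #102 → Base costs 91.
Optimal: Base → #105 → #103 → #104 → #101 → #102 → #106 → Base costs 88 (by enumerating all 360 distinct tours).
Excess = 91 − 88 = 3.

3 m longer than the optimal tour.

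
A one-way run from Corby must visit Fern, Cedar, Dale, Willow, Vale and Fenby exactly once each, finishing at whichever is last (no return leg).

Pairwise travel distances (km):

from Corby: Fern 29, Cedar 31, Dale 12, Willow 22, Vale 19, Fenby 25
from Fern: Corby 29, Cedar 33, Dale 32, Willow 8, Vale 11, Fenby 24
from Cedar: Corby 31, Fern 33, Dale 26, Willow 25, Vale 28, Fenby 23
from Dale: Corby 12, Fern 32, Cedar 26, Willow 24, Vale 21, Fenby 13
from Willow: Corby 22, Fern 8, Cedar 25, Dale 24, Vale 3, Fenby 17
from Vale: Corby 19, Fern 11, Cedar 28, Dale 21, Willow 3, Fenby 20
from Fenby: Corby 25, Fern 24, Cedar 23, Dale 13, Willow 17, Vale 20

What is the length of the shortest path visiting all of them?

Shortest open route: 87 km.

There are 6! = 720 possible orderings.
Corby → Fern → Cedar → Dale → Willow → Vale → Fenby: 29+33+26+24+3+20 = 135
Corby → Fern → Cedar → Dale → Willow → Fenby → Vale: 29+33+26+24+17+20 = 149
Corby → Fern → Cedar → Dale → Vale → Willow → Fenby: 29+33+26+21+3+17 = 129
Corby → Fern → Cedar → Dale → Vale → Fenby → Willow: 29+33+26+21+20+17 = 146
Corby → Fern → Cedar → Dale → Fenby → Willow → Vale: 29+33+26+13+17+3 = 121
Corby → Fern → Cedar → Dale → Fenby → Vale → Willow: 29+33+26+13+20+3 = 124
Corby → Fern → Cedar → Willow → Dale → Vale → Fenby: 29+33+25+24+21+20 = 152
Corby → Fern → Cedar → Willow → Dale → Fenby → Vale: 29+33+25+24+13+20 = 144
… (712 more)
Corby → Dale → Fenby → Cedar → Willow → Vale → Fern: 12+13+23+25+3+11 = 87  ← best
The minimum is 87.
One shortest path: Corby → Dale → Fenby → Cedar → Willow → Vale → Fern.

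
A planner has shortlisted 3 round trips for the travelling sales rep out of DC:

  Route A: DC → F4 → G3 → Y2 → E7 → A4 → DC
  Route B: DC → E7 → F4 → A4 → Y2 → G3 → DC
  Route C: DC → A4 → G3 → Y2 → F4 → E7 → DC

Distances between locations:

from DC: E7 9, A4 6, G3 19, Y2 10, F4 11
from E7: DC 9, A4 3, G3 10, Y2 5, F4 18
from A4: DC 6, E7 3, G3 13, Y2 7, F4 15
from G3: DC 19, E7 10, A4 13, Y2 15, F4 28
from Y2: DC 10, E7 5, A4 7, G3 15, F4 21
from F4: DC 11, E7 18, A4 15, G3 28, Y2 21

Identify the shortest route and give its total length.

Route A: 11 + 28 + 15 + 5 + 3 + 6 = 68
Route B: 9 + 18 + 15 + 7 + 15 + 19 = 83
Route C: 6 + 13 + 15 + 21 + 18 + 9 = 82

68 — Route A is the shortest.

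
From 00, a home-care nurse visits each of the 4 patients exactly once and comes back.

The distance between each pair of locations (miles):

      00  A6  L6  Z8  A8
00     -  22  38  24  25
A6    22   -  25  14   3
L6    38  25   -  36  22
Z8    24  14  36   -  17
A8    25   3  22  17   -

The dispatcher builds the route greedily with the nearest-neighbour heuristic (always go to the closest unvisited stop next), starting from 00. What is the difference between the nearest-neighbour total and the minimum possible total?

Excess over optimum: 15 miles.

From 00: A6=22, Z8=24, A8=25, L6=38 → choose A6 (22).
From A6: A8=3, Z8=14, L6=25 → choose A8 (3).
From A8: Z8=17, L6=22 → choose Z8 (17).
From Z8: L6=36 → choose L6 (36).
NN route 00 → A6 → A8 → Z8 → L6 → 00 costs 116.
Optimal: 00 → L6 → A8 → A6 → Z8 → 00 costs 101 (by enumerating all 12 distinct tours).
Excess = 116 − 101 = 15.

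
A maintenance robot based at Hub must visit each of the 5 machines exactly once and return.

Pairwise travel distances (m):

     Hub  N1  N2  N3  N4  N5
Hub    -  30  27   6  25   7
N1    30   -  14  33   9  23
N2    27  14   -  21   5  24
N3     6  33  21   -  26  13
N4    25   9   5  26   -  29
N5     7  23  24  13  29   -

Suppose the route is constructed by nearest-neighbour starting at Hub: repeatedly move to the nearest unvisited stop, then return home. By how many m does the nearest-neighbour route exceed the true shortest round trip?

From Hub: N3=6, N5=7, N4=25, N2=27, N1=30 → choose N3 (6).
From N3: N5=13, N2=21, N4=26, N1=33 → choose N5 (13).
From N5: N1=23, N2=24, N4=29 → choose N1 (23).
From N1: N4=9, N2=14 → choose N4 (9).
From N4: N2=5 → choose N2 (5).
NN route Hub → N3 → N5 → N1 → N4 → N2 → Hub costs 83.
Optimal: Hub → N3 → N2 → N4 → N1 → N5 → Hub costs 71 (by enumerating all 60 distinct tours).
Excess = 83 − 71 = 12.

The nearest-neighbour route is 12 m longer than optimal.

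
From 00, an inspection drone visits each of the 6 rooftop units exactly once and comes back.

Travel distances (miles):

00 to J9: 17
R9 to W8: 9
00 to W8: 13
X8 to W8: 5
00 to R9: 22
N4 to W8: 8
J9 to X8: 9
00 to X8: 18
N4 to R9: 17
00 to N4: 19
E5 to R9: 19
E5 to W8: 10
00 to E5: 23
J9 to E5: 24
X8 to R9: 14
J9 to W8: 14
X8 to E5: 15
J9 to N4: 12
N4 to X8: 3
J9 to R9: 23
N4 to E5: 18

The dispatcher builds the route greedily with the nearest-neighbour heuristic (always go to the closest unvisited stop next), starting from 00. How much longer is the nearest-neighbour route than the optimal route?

The nearest-neighbour route is 10 miles longer than optimal.

00: W8=13, J9=17, X8=18, N4=19, R9=22, E5=23 ⇒ W8
W8: X8=5, N4=8, R9=9, E5=10, J9=14 ⇒ X8
X8: N4=3, J9=9, R9=14, E5=15 ⇒ N4
N4: J9=12, R9=17, E5=18 ⇒ J9
J9: R9=23, E5=24 ⇒ R9
R9: E5=19 ⇒ E5
NN route 00 → W8 → X8 → N4 → J9 → R9 → E5 → 00 costs 98.
Optimal: 00 → J9 → N4 → X8 → E5 → R9 → W8 → 00 costs 88 (by enumerating all 360 distinct tours).
Excess = 98 − 88 = 10.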